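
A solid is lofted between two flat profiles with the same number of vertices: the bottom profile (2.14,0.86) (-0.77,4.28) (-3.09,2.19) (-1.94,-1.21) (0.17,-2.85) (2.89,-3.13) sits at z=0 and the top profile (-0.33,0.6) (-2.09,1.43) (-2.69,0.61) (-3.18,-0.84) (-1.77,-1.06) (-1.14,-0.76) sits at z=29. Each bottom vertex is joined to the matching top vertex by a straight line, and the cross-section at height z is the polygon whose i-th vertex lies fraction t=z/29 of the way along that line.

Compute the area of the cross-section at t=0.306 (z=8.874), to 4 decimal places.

Cross-section at t=0.306: each vertex is (1-t)·p0[i] + t·p1[i].
  v1: (1-0.306)·(2.14,0.86) + 0.306·(-0.33,0.6) = (1.3842,0.7804)
  v2: (1-0.306)·(-0.77,4.28) + 0.306·(-2.09,1.43) = (-1.1739,3.4079)
  v3: (1-0.306)·(-3.09,2.19) + 0.306·(-2.69,0.61) = (-2.9676,1.7065)
  v4: (1-0.306)·(-1.94,-1.21) + 0.306·(-3.18,-0.84) = (-2.3194,-1.0968)
  v5: (1-0.306)·(0.17,-2.85) + 0.306·(-1.77,-1.06) = (-0.4236,-2.3023)
  v6: (1-0.306)·(2.89,-3.13) + 0.306·(-1.14,-0.76) = (1.6568,-2.4048)
Shoelace sum Σ(x_i·y_{i+1} − x_{i+1}·y_i):
  i=1: 1.3842·3.4079 − -1.1739·0.7804 = +5.6333 (running +5.6333)
  i=2: -1.1739·1.7065 − -2.9676·3.4079 = +8.1100 (running +13.7433)
  i=3: -2.9676·-1.0968 − -2.3194·1.7065 = +7.2130 (running +20.9563)
  i=4: -2.3194·-2.3023 − -0.4236·-1.0968 = +4.8753 (running +25.8316)
  i=5: -0.4236·-2.4048 − 1.6568·-2.3023 = +4.8332 (running +30.6648)
  i=6: 1.6568·0.7804 − 1.3842·-2.4048 = +4.6217 (running +35.2865)
Area = |Σ|/2 = |35.2865|/2 = 17.6432

Area at t=0.306: 17.6432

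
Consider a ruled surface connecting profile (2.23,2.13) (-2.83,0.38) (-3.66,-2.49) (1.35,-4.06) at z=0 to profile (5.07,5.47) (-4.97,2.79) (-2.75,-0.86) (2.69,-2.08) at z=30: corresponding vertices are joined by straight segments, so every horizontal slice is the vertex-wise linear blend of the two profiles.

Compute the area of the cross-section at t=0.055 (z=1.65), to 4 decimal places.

Cross-section at t=0.055: each vertex is (1-t)·p0[i] + t·p1[i].
  v1: (1-0.055)·(2.23,2.13) + 0.055·(5.07,5.47) = (2.3862,2.3137)
  v2: (1-0.055)·(-2.83,0.38) + 0.055·(-4.97,2.79) = (-2.9477,0.5125)
  v3: (1-0.055)·(-3.66,-2.49) + 0.055·(-2.75,-0.86) = (-3.6099,-2.4003)
  v4: (1-0.055)·(1.35,-4.06) + 0.055·(2.69,-2.08) = (1.4237,-3.9511)
Shoelace sum Σ(x_i·y_{i+1} − x_{i+1}·y_i):
  i=1: 2.3862·0.5125 − -2.9477·2.3137 = +8.0431 (running +8.0431)
  i=2: -2.9477·-2.4003 − -3.6099·0.5125 = +8.9258 (running +16.9689)
  i=3: -3.6099·-3.9511 − 1.4237·-2.4003 = +17.6807 (running +34.6496)
  i=4: 1.4237·2.3137 − 2.3862·-3.9511 = +12.7221 (running +47.3717)
Area = |Σ|/2 = |47.3717|/2 = 23.6859

Area at t=0.055: 23.6859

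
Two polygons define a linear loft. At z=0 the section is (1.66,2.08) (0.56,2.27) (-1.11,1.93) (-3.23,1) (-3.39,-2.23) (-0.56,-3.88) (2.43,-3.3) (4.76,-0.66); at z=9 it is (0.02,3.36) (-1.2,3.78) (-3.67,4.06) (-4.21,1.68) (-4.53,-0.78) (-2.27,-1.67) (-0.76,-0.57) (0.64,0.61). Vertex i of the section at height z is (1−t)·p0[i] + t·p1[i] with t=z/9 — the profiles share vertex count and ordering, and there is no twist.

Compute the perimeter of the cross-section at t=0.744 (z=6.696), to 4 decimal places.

Cross-section at t=0.744: each vertex is (1-t)·p0[i] + t·p1[i].
  v1: (1-0.744)·(1.66,2.08) + 0.744·(0.02,3.36) = (0.4398,3.0323)
  v2: (1-0.744)·(0.56,2.27) + 0.744·(-1.2,3.78) = (-0.7494,3.3934)
  v3: (1-0.744)·(-1.11,1.93) + 0.744·(-3.67,4.06) = (-3.0146,3.5147)
  v4: (1-0.744)·(-3.23,1) + 0.744·(-4.21,1.68) = (-3.9591,1.5059)
  v5: (1-0.744)·(-3.39,-2.23) + 0.744·(-4.53,-0.78) = (-4.2382,-1.1512)
  v6: (1-0.744)·(-0.56,-3.88) + 0.744·(-2.27,-1.67) = (-1.8322,-2.2358)
  v7: (1-0.744)·(2.43,-3.3) + 0.744·(-0.76,-0.57) = (0.0566,-1.2689)
  v8: (1-0.744)·(4.76,-0.66) + 0.744·(0.64,0.61) = (1.6947,0.2849)
Perimeter = Σ |v_{i+1} − v_i|:
  edge 1→2: √(-1.1893² + 0.3611²) = 1.2429 (running 1.2429)
  edge 2→3: √(-2.2652² + 0.1213²) = 2.2684 (running 3.5113)
  edge 3→4: √(-0.9445² + -2.0088²) = 2.2198 (running 5.7311)
  edge 4→5: √(-0.2790² + -2.6571²) = 2.6717 (running 8.4028)
  edge 5→6: √(2.4059² + -1.0846²) = 2.6391 (running 11.0419)
  edge 6→7: √(1.8889² + 0.9669²) = 2.1220 (running 13.1639)
  edge 7→8: √(1.6381² + 1.5538²) = 2.2578 (running 15.4216)
  edge 8→1: √(-1.2549² + 2.7474²) = 3.0205 (running 18.4421)
Perimeter = 18.4421

Perimeter at t=0.744: 18.4421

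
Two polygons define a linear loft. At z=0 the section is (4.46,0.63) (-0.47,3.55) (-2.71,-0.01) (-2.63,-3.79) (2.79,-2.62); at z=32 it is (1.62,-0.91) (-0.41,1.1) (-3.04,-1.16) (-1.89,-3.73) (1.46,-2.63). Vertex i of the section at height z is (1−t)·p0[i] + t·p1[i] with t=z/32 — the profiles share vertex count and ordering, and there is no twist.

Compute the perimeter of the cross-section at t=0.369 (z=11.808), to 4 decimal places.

Perimeter at t=0.369: 19.6088

Cross-section at t=0.369: each vertex is (1-t)·p0[i] + t·p1[i].
  v1: (1-0.369)·(4.46,0.63) + 0.369·(1.62,-0.91) = (3.4120,0.0617)
  v2: (1-0.369)·(-0.47,3.55) + 0.369·(-0.41,1.1) = (-0.4479,2.6460)
  v3: (1-0.369)·(-2.71,-0.01) + 0.369·(-3.04,-1.16) = (-2.8318,-0.4343)
  v4: (1-0.369)·(-2.63,-3.79) + 0.369·(-1.89,-3.73) = (-2.3569,-3.7679)
  v5: (1-0.369)·(2.79,-2.62) + 0.369·(1.46,-2.63) = (2.2992,-2.6237)
Perimeter = Σ |v_{i+1} − v_i|:
  edge 1→2: √(-3.8599² + 2.5842²) = 4.6451 (running 4.6451)
  edge 2→3: √(-2.3839² + -3.0803²) = 3.8950 (running 8.5401)
  edge 3→4: √(0.4748² + -3.3335²) = 3.3672 (running 11.9073)
  edge 4→5: √(4.6562² + 1.1442²) = 4.7947 (running 16.7020)
  edge 5→1: √(1.1128² + 2.6854²) = 2.9069 (running 19.6088)
Perimeter = 19.6088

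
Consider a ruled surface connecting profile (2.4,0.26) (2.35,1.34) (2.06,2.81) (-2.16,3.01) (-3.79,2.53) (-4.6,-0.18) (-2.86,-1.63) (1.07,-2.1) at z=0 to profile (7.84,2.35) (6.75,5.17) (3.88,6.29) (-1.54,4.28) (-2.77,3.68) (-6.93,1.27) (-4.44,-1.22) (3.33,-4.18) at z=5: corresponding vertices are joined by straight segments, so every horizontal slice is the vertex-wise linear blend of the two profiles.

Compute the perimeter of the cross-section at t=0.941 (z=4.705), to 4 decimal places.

Cross-section at t=0.941: each vertex is (1-t)·p0[i] + t·p1[i].
  v1: (1-0.941)·(2.4,0.26) + 0.941·(7.84,2.35) = (7.5190,2.2267)
  v2: (1-0.941)·(2.35,1.34) + 0.941·(6.75,5.17) = (6.4904,4.9440)
  v3: (1-0.941)·(2.06,2.81) + 0.941·(3.88,6.29) = (3.7726,6.0847)
  v4: (1-0.941)·(-2.16,3.01) + 0.941·(-1.54,4.28) = (-1.5766,4.2051)
  v5: (1-0.941)·(-3.79,2.53) + 0.941·(-2.77,3.68) = (-2.8302,3.6121)
  v6: (1-0.941)·(-4.6,-0.18) + 0.941·(-6.93,1.27) = (-6.7925,1.1844)
  v7: (1-0.941)·(-2.86,-1.63) + 0.941·(-4.44,-1.22) = (-4.3468,-1.2442)
  v8: (1-0.941)·(1.07,-2.1) + 0.941·(3.33,-4.18) = (3.1967,-4.0573)
Perimeter = Σ |v_{i+1} − v_i|:
  edge 1→2: √(-1.0286² + 2.7173²) = 2.9055 (running 2.9055)
  edge 2→3: √(-2.7178² + 1.1406²) = 2.9474 (running 5.8530)
  edge 3→4: √(-5.3492² + -1.8796²) = 5.6698 (running 11.5228)
  edge 4→5: √(-1.2536² + -0.5929²) = 1.3867 (running 12.9095)
  edge 5→6: √(-3.9623² + -2.4277²) = 4.6469 (running 17.5565)
  edge 6→7: √(2.4457² + -2.4286²) = 3.4467 (running 21.0032)
  edge 7→8: √(7.5434² + -2.8131²) = 8.0509 (running 29.0541)
  edge 8→1: √(4.3224² + 6.2840²) = 7.6270 (running 36.6811)
Perimeter = 36.6811

Perimeter at t=0.941: 36.6811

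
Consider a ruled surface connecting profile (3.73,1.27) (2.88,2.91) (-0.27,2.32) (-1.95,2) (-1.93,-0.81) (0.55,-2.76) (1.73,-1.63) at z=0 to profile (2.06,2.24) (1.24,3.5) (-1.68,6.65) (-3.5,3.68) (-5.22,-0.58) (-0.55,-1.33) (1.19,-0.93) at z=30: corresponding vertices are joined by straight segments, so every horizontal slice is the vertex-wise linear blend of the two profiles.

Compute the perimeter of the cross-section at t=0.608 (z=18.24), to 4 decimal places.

Perimeter at t=0.608: 20.5402

Cross-section at t=0.608: each vertex is (1-t)·p0[i] + t·p1[i].
  v1: (1-0.608)·(3.73,1.27) + 0.608·(2.06,2.24) = (2.7146,1.8598)
  v2: (1-0.608)·(2.88,2.91) + 0.608·(1.24,3.5) = (1.8829,3.2687)
  v3: (1-0.608)·(-0.27,2.32) + 0.608·(-1.68,6.65) = (-1.1273,4.9526)
  v4: (1-0.608)·(-1.95,2) + 0.608·(-3.5,3.68) = (-2.8924,3.0214)
  v5: (1-0.608)·(-1.93,-0.81) + 0.608·(-5.22,-0.58) = (-3.9303,-0.6702)
  v6: (1-0.608)·(0.55,-2.76) + 0.608·(-0.55,-1.33) = (-0.1188,-1.8906)
  v7: (1-0.608)·(1.73,-1.63) + 0.608·(1.19,-0.93) = (1.4017,-1.2044)
Perimeter = Σ |v_{i+1} − v_i|:
  edge 1→2: √(-0.8318² + 1.4090²) = 1.6362 (running 1.6362)
  edge 2→3: √(-3.0102² + 1.6839²) = 3.4492 (running 5.0853)
  edge 3→4: √(-1.7651² + -1.9312²) = 2.6163 (running 7.7016)
  edge 4→5: √(-1.0379² + -3.6916²) = 3.8347 (running 11.5364)
  edge 5→6: √(3.8115² + -1.2204²) = 4.0021 (running 15.5385)
  edge 6→7: √(1.5205² + 0.6862²) = 1.6681 (running 17.2066)
  edge 7→1: √(1.3130² + 3.0642²) = 3.3336 (running 20.5402)
Perimeter = 20.5402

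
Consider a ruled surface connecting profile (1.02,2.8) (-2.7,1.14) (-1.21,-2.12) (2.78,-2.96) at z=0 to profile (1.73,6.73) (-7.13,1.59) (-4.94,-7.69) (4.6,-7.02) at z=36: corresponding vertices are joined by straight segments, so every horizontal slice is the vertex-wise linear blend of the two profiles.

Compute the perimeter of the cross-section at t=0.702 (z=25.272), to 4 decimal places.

Cross-section at t=0.702: each vertex is (1-t)·p0[i] + t·p1[i].
  v1: (1-0.702)·(1.02,2.8) + 0.702·(1.73,6.73) = (1.5184,5.5589)
  v2: (1-0.702)·(-2.7,1.14) + 0.702·(-7.13,1.59) = (-5.8099,1.4559)
  v3: (1-0.702)·(-1.21,-2.12) + 0.702·(-4.94,-7.69) = (-3.8285,-6.0301)
  v4: (1-0.702)·(2.78,-2.96) + 0.702·(4.6,-7.02) = (4.0576,-5.8101)
Perimeter = Σ |v_{i+1} − v_i|:
  edge 1→2: √(-7.3283² + -4.1030²) = 8.3987 (running 8.3987)
  edge 2→3: √(1.9814² + -7.4860²) = 7.7438 (running 16.1425)
  edge 3→4: √(7.8861² + 0.2200²) = 7.8892 (running 24.0317)
  edge 4→1: √(-2.5392² + 11.3690²) = 11.6491 (running 35.6808)
Perimeter = 35.6808

Perimeter at t=0.702: 35.6808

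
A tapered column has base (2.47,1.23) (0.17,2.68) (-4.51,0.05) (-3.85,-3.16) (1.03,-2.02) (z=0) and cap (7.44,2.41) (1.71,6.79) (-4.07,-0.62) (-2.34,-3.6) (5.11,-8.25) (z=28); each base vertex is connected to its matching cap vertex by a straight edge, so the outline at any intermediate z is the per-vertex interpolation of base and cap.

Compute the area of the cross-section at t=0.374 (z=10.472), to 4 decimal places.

Area at t=0.374: 47.4310

Cross-section at t=0.374: each vertex is (1-t)·p0[i] + t·p1[i].
  v1: (1-0.374)·(2.47,1.23) + 0.374·(7.44,2.41) = (4.3288,1.6713)
  v2: (1-0.374)·(0.17,2.68) + 0.374·(1.71,6.79) = (0.7460,4.2171)
  v3: (1-0.374)·(-4.51,0.05) + 0.374·(-4.07,-0.62) = (-4.3454,-0.2006)
  v4: (1-0.374)·(-3.85,-3.16) + 0.374·(-2.34,-3.6) = (-3.2853,-3.3246)
  v5: (1-0.374)·(1.03,-2.02) + 0.374·(5.11,-8.25) = (2.5559,-4.3500)
Shoelace sum Σ(x_i·y_{i+1} − x_{i+1}·y_i):
  i=1: 4.3288·4.2171 − 0.7460·1.6713 = +17.0083 (running +17.0083)
  i=2: 0.7460·-0.2006 − -4.3454·4.2171 = +18.1757 (running +35.1840)
  i=3: -4.3454·-3.3246 − -3.2853·-0.2006 = +13.7877 (running +48.9718)
  i=4: -3.2853·-4.3500 − 2.5559·-3.3246 = +22.7883 (running +71.7600)
  i=5: 2.5559·1.6713 − 4.3288·-4.3500 = +23.1020 (running +94.8621)
Area = |Σ|/2 = |94.8621|/2 = 47.4310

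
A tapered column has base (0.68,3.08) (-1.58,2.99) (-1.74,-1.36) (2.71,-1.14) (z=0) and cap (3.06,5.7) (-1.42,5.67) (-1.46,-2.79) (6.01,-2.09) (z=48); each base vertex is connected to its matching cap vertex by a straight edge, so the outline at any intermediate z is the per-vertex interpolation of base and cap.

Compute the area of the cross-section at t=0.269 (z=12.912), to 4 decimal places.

Area at t=0.269: 21.8171

Cross-section at t=0.269: each vertex is (1-t)·p0[i] + t·p1[i].
  v1: (1-0.269)·(0.68,3.08) + 0.269·(3.06,5.7) = (1.3202,3.7848)
  v2: (1-0.269)·(-1.58,2.99) + 0.269·(-1.42,5.67) = (-1.5370,3.7109)
  v3: (1-0.269)·(-1.74,-1.36) + 0.269·(-1.46,-2.79) = (-1.6647,-1.7447)
  v4: (1-0.269)·(2.71,-1.14) + 0.269·(6.01,-2.09) = (3.5977,-1.3955)
Shoelace sum Σ(x_i·y_{i+1} − x_{i+1}·y_i):
  i=1: 1.3202·3.7109 − -1.5370·3.7848 = +10.7163 (running +10.7163)
  i=2: -1.5370·-1.7447 − -1.6647·3.7109 = +8.8590 (running +19.5753)
  i=3: -1.6647·-1.3955 − 3.5977·-1.7447 = +8.5999 (running +28.1752)
  i=4: 3.5977·3.7848 − 1.3202·-1.3955 = +15.4589 (running +43.6341)
Area = |Σ|/2 = |43.6341|/2 = 21.8171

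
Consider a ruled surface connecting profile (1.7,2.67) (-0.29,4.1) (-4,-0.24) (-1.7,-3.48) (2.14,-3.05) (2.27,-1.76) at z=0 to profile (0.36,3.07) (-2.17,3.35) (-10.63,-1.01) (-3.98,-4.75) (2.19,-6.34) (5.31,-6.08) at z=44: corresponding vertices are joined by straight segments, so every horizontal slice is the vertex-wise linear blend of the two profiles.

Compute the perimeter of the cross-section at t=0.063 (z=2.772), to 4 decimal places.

Perimeter at t=0.063: 22.5758

Cross-section at t=0.063: each vertex is (1-t)·p0[i] + t·p1[i].
  v1: (1-0.063)·(1.7,2.67) + 0.063·(0.36,3.07) = (1.6156,2.6952)
  v2: (1-0.063)·(-0.29,4.1) + 0.063·(-2.17,3.35) = (-0.4084,4.0527)
  v3: (1-0.063)·(-4,-0.24) + 0.063·(-10.63,-1.01) = (-4.4177,-0.2885)
  v4: (1-0.063)·(-1.7,-3.48) + 0.063·(-3.98,-4.75) = (-1.8436,-3.5600)
  v5: (1-0.063)·(2.14,-3.05) + 0.063·(2.19,-6.34) = (2.1432,-3.2573)
  v6: (1-0.063)·(2.27,-1.76) + 0.063·(5.31,-6.08) = (2.4615,-2.0322)
Perimeter = Σ |v_{i+1} − v_i|:
  edge 1→2: √(-2.0240² + 1.3575²) = 2.4371 (running 2.4371)
  edge 2→3: √(-4.0093² + -4.3413²) = 5.9094 (running 8.3465)
  edge 3→4: √(2.5741² + -3.2715²) = 4.1627 (running 12.5092)
  edge 4→5: √(3.9868² + 0.3027²) = 3.9983 (running 16.5075)
  edge 5→6: √(0.3184² + 1.2251²) = 1.2658 (running 17.7733)
  edge 6→1: √(-0.8459² + 4.7274²) = 4.8025 (running 22.5758)
Perimeter = 22.5758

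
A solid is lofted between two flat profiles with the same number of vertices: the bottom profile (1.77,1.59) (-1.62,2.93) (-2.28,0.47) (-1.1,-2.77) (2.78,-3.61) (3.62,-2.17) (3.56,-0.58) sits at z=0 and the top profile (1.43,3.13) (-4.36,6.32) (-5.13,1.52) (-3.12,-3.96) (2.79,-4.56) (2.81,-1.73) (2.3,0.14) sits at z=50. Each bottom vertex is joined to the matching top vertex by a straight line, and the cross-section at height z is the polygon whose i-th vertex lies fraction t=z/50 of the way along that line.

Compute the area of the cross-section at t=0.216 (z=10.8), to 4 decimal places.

Cross-section at t=0.216: each vertex is (1-t)·p0[i] + t·p1[i].
  v1: (1-0.216)·(1.77,1.59) + 0.216·(1.43,3.13) = (1.6966,1.9226)
  v2: (1-0.216)·(-1.62,2.93) + 0.216·(-4.36,6.32) = (-2.2118,3.6622)
  v3: (1-0.216)·(-2.28,0.47) + 0.216·(-5.13,1.52) = (-2.8956,0.6968)
  v4: (1-0.216)·(-1.1,-2.77) + 0.216·(-3.12,-3.96) = (-1.5363,-3.0270)
  v5: (1-0.216)·(2.78,-3.61) + 0.216·(2.79,-4.56) = (2.7822,-3.8152)
  v6: (1-0.216)·(3.62,-2.17) + 0.216·(2.81,-1.73) = (3.4450,-2.0750)
  v7: (1-0.216)·(3.56,-0.58) + 0.216·(2.3,0.14) = (3.2878,-0.4245)
Shoelace sum Σ(x_i·y_{i+1} − x_{i+1}·y_i):
  i=1: 1.6966·3.6622 − -2.2118·1.9226 = +10.4658 (running +10.4658)
  i=2: -2.2118·0.6968 − -2.8956·3.6622 = +9.0632 (running +19.5290)
  i=3: -2.8956·-3.0270 − -1.5363·0.6968 = +9.8356 (running +29.3646)
  i=4: -1.5363·-3.8152 − 2.7822·-3.0270 = +14.2831 (running +43.6476)
  i=5: 2.7822·-2.0750 − 3.4450·-3.8152 = +7.3706 (running +51.0183)
  i=6: 3.4450·-0.4245 − 3.2878·-2.0750 = +5.3598 (running +56.3781)
  i=7: 3.2878·1.9226 − 1.6966·-0.4245 = +7.0415 (running +63.4196)
Area = |Σ|/2 = |63.4196|/2 = 31.7098

Area at t=0.216: 31.7098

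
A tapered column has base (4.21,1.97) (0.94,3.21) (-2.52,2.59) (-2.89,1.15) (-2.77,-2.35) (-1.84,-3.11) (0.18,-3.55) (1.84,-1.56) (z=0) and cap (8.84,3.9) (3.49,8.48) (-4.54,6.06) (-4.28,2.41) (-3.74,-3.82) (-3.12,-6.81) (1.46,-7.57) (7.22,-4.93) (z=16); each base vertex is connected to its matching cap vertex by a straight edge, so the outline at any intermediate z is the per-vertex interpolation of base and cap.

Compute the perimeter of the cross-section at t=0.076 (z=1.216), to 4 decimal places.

Cross-section at t=0.076: each vertex is (1-t)·p0[i] + t·p1[i].
  v1: (1-0.076)·(4.21,1.97) + 0.076·(8.84,3.9) = (4.5619,2.1167)
  v2: (1-0.076)·(0.94,3.21) + 0.076·(3.49,8.48) = (1.1338,3.6105)
  v3: (1-0.076)·(-2.52,2.59) + 0.076·(-4.54,6.06) = (-2.6735,2.8537)
  v4: (1-0.076)·(-2.89,1.15) + 0.076·(-4.28,2.41) = (-2.9956,1.2458)
  v5: (1-0.076)·(-2.77,-2.35) + 0.076·(-3.74,-3.82) = (-2.8437,-2.4617)
  v6: (1-0.076)·(-1.84,-3.11) + 0.076·(-3.12,-6.81) = (-1.9373,-3.3912)
  v7: (1-0.076)·(0.18,-3.55) + 0.076·(1.46,-7.57) = (0.2773,-3.8555)
  v8: (1-0.076)·(1.84,-1.56) + 0.076·(7.22,-4.93) = (2.2489,-1.8161)
Perimeter = Σ |v_{i+1} − v_i|:
  edge 1→2: √(-3.4281² + 1.4938²) = 3.7394 (running 3.7394)
  edge 2→3: √(-3.8073² + -0.7568²) = 3.8818 (running 7.6212)
  edge 3→4: √(-0.3221² + -1.6080²) = 1.6399 (running 9.2611)
  edge 4→5: √(0.1519² + -3.7075²) = 3.7106 (running 12.9717)
  edge 5→6: √(0.9064² + -0.9295²) = 1.2983 (running 14.2700)
  edge 6→7: √(2.2146² + -0.4643²) = 2.2627 (running 16.5327)
  edge 7→8: √(1.9716² + 2.0394²) = 2.8366 (running 19.3693)
  edge 8→1: √(2.3130² + 3.9328²) = 4.5626 (running 23.9319)
Perimeter = 23.9319

Perimeter at t=0.076: 23.9319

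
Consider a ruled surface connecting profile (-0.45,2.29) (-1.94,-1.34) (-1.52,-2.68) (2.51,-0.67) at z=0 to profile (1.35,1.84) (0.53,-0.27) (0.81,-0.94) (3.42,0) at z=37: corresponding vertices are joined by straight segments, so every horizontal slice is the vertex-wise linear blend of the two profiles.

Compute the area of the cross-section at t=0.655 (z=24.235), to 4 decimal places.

Area at t=0.655: 5.9128

Cross-section at t=0.655: each vertex is (1-t)·p0[i] + t·p1[i].
  v1: (1-0.655)·(-0.45,2.29) + 0.655·(1.35,1.84) = (0.7290,1.9952)
  v2: (1-0.655)·(-1.94,-1.34) + 0.655·(0.53,-0.27) = (-0.3221,-0.6391)
  v3: (1-0.655)·(-1.52,-2.68) + 0.655·(0.81,-0.94) = (0.0062,-1.5403)
  v4: (1-0.655)·(2.51,-0.67) + 0.655·(3.42,0) = (3.1060,-0.2311)
Shoelace sum Σ(x_i·y_{i+1} − x_{i+1}·y_i):
  i=1: 0.7290·-0.6391 − -0.3221·1.9952 = +0.1768 (running +0.1768)
  i=2: -0.3221·-1.5403 − 0.0062·-0.6391 = +0.5001 (running +0.6770)
  i=3: 0.0062·-0.2311 − 3.1060·-1.5403 = +4.7828 (running +5.4598)
  i=4: 3.1060·1.9952 − 0.7290·-0.2311 = +6.3659 (running +11.8256)
Area = |Σ|/2 = |11.8256|/2 = 5.9128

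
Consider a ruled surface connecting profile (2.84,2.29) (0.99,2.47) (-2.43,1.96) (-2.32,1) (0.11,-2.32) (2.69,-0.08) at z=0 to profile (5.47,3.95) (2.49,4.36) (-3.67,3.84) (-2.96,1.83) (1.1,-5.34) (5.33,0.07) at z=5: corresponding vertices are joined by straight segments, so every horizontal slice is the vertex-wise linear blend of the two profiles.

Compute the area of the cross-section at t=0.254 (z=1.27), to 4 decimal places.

Cross-section at t=0.254: each vertex is (1-t)·p0[i] + t·p1[i].
  v1: (1-0.254)·(2.84,2.29) + 0.254·(5.47,3.95) = (3.5080,2.7116)
  v2: (1-0.254)·(0.99,2.47) + 0.254·(2.49,4.36) = (1.3710,2.9501)
  v3: (1-0.254)·(-2.43,1.96) + 0.254·(-3.67,3.84) = (-2.7450,2.4375)
  v4: (1-0.254)·(-2.32,1) + 0.254·(-2.96,1.83) = (-2.4826,1.2108)
  v5: (1-0.254)·(0.11,-2.32) + 0.254·(1.1,-5.34) = (0.3615,-3.0871)
  v6: (1-0.254)·(2.69,-0.08) + 0.254·(5.33,0.07) = (3.3606,-0.0419)
Shoelace sum Σ(x_i·y_{i+1} − x_{i+1}·y_i):
  i=1: 3.5080·2.9501 − 1.3710·2.7116 = +6.6312 (running +6.6312)
  i=2: 1.3710·2.4375 − -2.7450·2.9501 = +11.4396 (running +18.0708)
  i=3: -2.7450·1.2108 − -2.4826·2.4375 = +2.7276 (running +20.7985)
  i=4: -2.4826·-3.0871 − 0.3615·1.2108 = +7.2262 (running +28.0247)
  i=5: 0.3615·-0.0419 − 3.3606·-3.0871 = +10.3592 (running +38.3839)
  i=6: 3.3606·2.7116 − 3.5080·-0.0419 = +9.2596 (running +47.6435)
Area = |Σ|/2 = |47.6435|/2 = 23.8217

Area at t=0.254: 23.8217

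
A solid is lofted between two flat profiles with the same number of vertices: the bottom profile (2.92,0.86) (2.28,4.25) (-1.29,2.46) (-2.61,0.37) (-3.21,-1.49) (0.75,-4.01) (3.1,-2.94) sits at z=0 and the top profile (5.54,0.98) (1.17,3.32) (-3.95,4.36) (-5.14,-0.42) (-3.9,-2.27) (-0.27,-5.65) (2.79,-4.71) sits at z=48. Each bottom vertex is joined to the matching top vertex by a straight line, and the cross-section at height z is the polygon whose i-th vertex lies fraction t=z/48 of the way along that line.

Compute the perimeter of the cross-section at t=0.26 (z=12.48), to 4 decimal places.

Cross-section at t=0.26: each vertex is (1-t)·p0[i] + t·p1[i].
  v1: (1-0.26)·(2.92,0.86) + 0.26·(5.54,0.98) = (3.6012,0.8912)
  v2: (1-0.26)·(2.28,4.25) + 0.26·(1.17,3.32) = (1.9914,4.0082)
  v3: (1-0.26)·(-1.29,2.46) + 0.26·(-3.95,4.36) = (-1.9816,2.9540)
  v4: (1-0.26)·(-2.61,0.37) + 0.26·(-5.14,-0.42) = (-3.2678,0.1646)
  v5: (1-0.26)·(-3.21,-1.49) + 0.26·(-3.9,-2.27) = (-3.3894,-1.6928)
  v6: (1-0.26)·(0.75,-4.01) + 0.26·(-0.27,-5.65) = (0.4848,-4.4364)
  v7: (1-0.26)·(3.1,-2.94) + 0.26·(2.79,-4.71) = (3.0194,-3.4002)
Perimeter = Σ |v_{i+1} − v_i|:
  edge 1→2: √(-1.6098² + 3.1170²) = 3.5082 (running 3.5082)
  edge 2→3: √(-3.9730² + -1.0542²) = 4.1105 (running 7.6186)
  edge 3→4: √(-1.2862² + -2.7894²) = 3.0717 (running 10.6903)
  edge 4→5: √(-0.1216² + -1.8574²) = 1.8614 (running 12.5517)
  edge 5→6: √(3.8742² + -2.7436²) = 4.7473 (running 17.2990)
  edge 6→7: √(2.5346² + 1.0362²) = 2.7382 (running 20.0372)
  edge 7→1: √(0.5818² + 4.2914²) = 4.3307 (running 24.3678)
Perimeter = 24.3678

Perimeter at t=0.26: 24.3678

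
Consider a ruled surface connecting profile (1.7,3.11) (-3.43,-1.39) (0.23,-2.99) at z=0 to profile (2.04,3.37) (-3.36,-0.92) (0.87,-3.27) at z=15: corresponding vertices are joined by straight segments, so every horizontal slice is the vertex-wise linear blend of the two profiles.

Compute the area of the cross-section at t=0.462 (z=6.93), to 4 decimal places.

Cross-section at t=0.462: each vertex is (1-t)·p0[i] + t·p1[i].
  v1: (1-0.462)·(1.7,3.11) + 0.462·(2.04,3.37) = (1.8571,3.2301)
  v2: (1-0.462)·(-3.43,-1.39) + 0.462·(-3.36,-0.92) = (-3.3977,-1.1729)
  v3: (1-0.462)·(0.23,-2.99) + 0.462·(0.87,-3.27) = (0.5257,-3.1194)
Shoelace sum Σ(x_i·y_{i+1} − x_{i+1}·y_i):
  i=1: 1.8571·-1.1729 − -3.3977·3.2301 = +8.7968 (running +8.7968)
  i=2: -3.3977·-3.1194 − 0.5257·-1.1729 = +11.2151 (running +20.0118)
  i=3: 0.5257·3.2301 − 1.8571·-3.1194 = +7.4909 (running +27.5027)
Area = |Σ|/2 = |27.5027|/2 = 13.7514

Area at t=0.462: 13.7514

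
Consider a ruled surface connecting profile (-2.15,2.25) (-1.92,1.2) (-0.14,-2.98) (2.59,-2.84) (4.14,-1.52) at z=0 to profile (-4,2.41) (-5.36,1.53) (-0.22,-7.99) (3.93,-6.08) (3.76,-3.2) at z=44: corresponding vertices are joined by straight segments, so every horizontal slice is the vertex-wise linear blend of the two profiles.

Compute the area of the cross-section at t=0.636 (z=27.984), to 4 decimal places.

Cross-section at t=0.636: each vertex is (1-t)·p0[i] + t·p1[i].
  v1: (1-0.636)·(-2.15,2.25) + 0.636·(-4,2.41) = (-3.3266,2.3518)
  v2: (1-0.636)·(-1.92,1.2) + 0.636·(-5.36,1.53) = (-4.1078,1.4099)
  v3: (1-0.636)·(-0.14,-2.98) + 0.636·(-0.22,-7.99) = (-0.1909,-6.1664)
  v4: (1-0.636)·(2.59,-2.84) + 0.636·(3.93,-6.08) = (3.4422,-4.9006)
  v5: (1-0.636)·(4.14,-1.52) + 0.636·(3.76,-3.2) = (3.8983,-2.5885)
Shoelace sum Σ(x_i·y_{i+1} − x_{i+1}·y_i):
  i=1: -3.3266·1.4099 − -4.1078·2.3518 = +4.9705 (running +4.9705)
  i=2: -4.1078·-6.1664 − -0.1909·1.4099 = +25.5995 (running +30.5701)
  i=3: -0.1909·-4.9006 − 3.4422·-6.1664 = +22.1615 (running +52.7316)
  i=4: 3.4422·-2.5885 − 3.8983·-4.9006 = +10.1941 (running +62.9257)
  i=5: 3.8983·2.3518 − -3.3266·-2.5885 = +0.5571 (running +63.4828)
Area = |Σ|/2 = |63.4828|/2 = 31.7414

Area at t=0.636: 31.7414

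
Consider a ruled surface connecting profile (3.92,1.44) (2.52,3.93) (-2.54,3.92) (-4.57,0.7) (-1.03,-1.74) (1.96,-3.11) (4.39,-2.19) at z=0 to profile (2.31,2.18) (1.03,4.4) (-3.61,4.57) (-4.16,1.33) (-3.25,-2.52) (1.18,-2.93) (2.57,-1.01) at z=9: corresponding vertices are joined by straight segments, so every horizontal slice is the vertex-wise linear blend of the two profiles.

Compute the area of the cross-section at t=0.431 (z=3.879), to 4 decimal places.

Area at t=0.431: 43.1365

Cross-section at t=0.431: each vertex is (1-t)·p0[i] + t·p1[i].
  v1: (1-0.431)·(3.92,1.44) + 0.431·(2.31,2.18) = (3.2261,1.7589)
  v2: (1-0.431)·(2.52,3.93) + 0.431·(1.03,4.4) = (1.8778,4.1326)
  v3: (1-0.431)·(-2.54,3.92) + 0.431·(-3.61,4.57) = (-3.0012,4.2001)
  v4: (1-0.431)·(-4.57,0.7) + 0.431·(-4.16,1.33) = (-4.3933,0.9715)
  v5: (1-0.431)·(-1.03,-1.74) + 0.431·(-3.25,-2.52) = (-1.9868,-2.0762)
  v6: (1-0.431)·(1.96,-3.11) + 0.431·(1.18,-2.93) = (1.6238,-3.0324)
  v7: (1-0.431)·(4.39,-2.19) + 0.431·(2.57,-1.01) = (3.6056,-1.6814)
Shoelace sum Σ(x_i·y_{i+1} − x_{i+1}·y_i):
  i=1: 3.2261·4.1326 − 1.8778·1.7589 = +10.0291 (running +10.0291)
  i=2: 1.8778·4.2001 − -3.0012·4.1326 = +20.2896 (running +30.3187)
  i=3: -3.0012·0.9715 − -4.3933·4.2001 = +15.5368 (running +45.8555)
  i=4: -4.3933·-2.0762 − -1.9868·0.9715 = +11.0515 (running +56.9070)
  i=5: -1.9868·-3.0324 − 1.6238·-2.0762 = +9.3962 (running +66.3032)
  i=6: 1.6238·-1.6814 − 3.6056·-3.0324 = +8.2033 (running +74.5065)
  i=7: 3.6056·1.7589 − 3.2261·-1.6814 = +11.7664 (running +86.2729)
Area = |Σ|/2 = |86.2729|/2 = 43.1365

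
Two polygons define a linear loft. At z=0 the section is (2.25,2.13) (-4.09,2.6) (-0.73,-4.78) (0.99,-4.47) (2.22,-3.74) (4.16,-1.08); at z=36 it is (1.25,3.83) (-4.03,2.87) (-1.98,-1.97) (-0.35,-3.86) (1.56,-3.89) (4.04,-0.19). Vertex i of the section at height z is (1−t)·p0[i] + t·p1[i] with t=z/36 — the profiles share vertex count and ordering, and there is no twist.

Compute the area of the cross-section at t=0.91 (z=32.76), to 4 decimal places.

Cross-section at t=0.91: each vertex is (1-t)·p0[i] + t·p1[i].
  v1: (1-0.91)·(2.25,2.13) + 0.91·(1.25,3.83) = (1.3400,3.6770)
  v2: (1-0.91)·(-4.09,2.6) + 0.91·(-4.03,2.87) = (-4.0354,2.8457)
  v3: (1-0.91)·(-0.73,-4.78) + 0.91·(-1.98,-1.97) = (-1.8675,-2.2229)
  v4: (1-0.91)·(0.99,-4.47) + 0.91·(-0.35,-3.86) = (-0.2294,-3.9149)
  v5: (1-0.91)·(2.22,-3.74) + 0.91·(1.56,-3.89) = (1.6194,-3.8765)
  v6: (1-0.91)·(4.16,-1.08) + 0.91·(4.04,-0.19) = (4.0508,-0.2701)
Shoelace sum Σ(x_i·y_{i+1} − x_{i+1}·y_i):
  i=1: 1.3400·2.8457 − -4.0354·3.6770 = +18.6514 (running +18.6514)
  i=2: -4.0354·-2.2229 − -1.8675·2.8457 = +14.2846 (running +32.9360)
  i=3: -1.8675·-3.9149 − -0.2294·-2.2229 = +6.8011 (running +39.7372)
  i=4: -0.2294·-3.8765 − 1.6194·-3.9149 = +7.2291 (running +46.9662)
  i=5: 1.6194·-0.2701 − 4.0508·-3.8765 = +15.2655 (running +62.2318)
  i=6: 4.0508·3.6770 − 1.3400·-0.2701 = +15.2567 (running +77.4885)
Area = |Σ|/2 = |77.4885|/2 = 38.7442

Area at t=0.91: 38.7442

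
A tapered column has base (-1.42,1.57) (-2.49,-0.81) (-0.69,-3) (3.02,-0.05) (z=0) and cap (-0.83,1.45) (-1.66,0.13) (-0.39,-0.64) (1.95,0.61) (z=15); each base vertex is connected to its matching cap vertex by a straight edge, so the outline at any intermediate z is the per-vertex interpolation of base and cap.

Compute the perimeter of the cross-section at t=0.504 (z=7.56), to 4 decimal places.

Cross-section at t=0.504: each vertex is (1-t)·p0[i] + t·p1[i].
  v1: (1-0.504)·(-1.42,1.57) + 0.504·(-0.83,1.45) = (-1.1226,1.5095)
  v2: (1-0.504)·(-2.49,-0.81) + 0.504·(-1.66,0.13) = (-2.0717,-0.3362)
  v3: (1-0.504)·(-0.69,-3) + 0.504·(-0.39,-0.64) = (-0.5388,-1.8106)
  v4: (1-0.504)·(3.02,-0.05) + 0.504·(1.95,0.61) = (2.4807,0.2826)
Perimeter = Σ |v_{i+1} − v_i|:
  edge 1→2: √(-0.9490² + -1.8458²) = 2.0755 (running 2.0755)
  edge 2→3: √(1.5329² + -1.4743²) = 2.1268 (running 4.2023)
  edge 3→4: √(3.0195² + 2.0932²) = 3.6741 (running 7.8764)
  edge 4→1: √(-3.6034² + 1.2269²) = 3.8065 (running 11.6829)
Perimeter = 11.6829

Perimeter at t=0.504: 11.6829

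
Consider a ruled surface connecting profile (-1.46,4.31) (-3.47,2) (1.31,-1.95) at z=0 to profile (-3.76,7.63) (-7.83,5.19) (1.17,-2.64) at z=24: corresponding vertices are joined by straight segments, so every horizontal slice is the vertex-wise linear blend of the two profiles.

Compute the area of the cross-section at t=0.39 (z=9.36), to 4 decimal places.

Area at t=0.39: 15.2698

Cross-section at t=0.39: each vertex is (1-t)·p0[i] + t·p1[i].
  v1: (1-0.39)·(-1.46,4.31) + 0.39·(-3.76,7.63) = (-2.3570,5.6048)
  v2: (1-0.39)·(-3.47,2) + 0.39·(-7.83,5.19) = (-5.1704,3.2441)
  v3: (1-0.39)·(1.31,-1.95) + 0.39·(1.17,-2.64) = (1.2554,-2.2191)
Shoelace sum Σ(x_i·y_{i+1} − x_{i+1}·y_i):
  i=1: -2.3570·3.2441 − -5.1704·5.6048 = +21.3327 (running +21.3327)
  i=2: -5.1704·-2.2191 − 1.2554·3.2441 = +7.4010 (running +28.7337)
  i=3: 1.2554·5.6048 − -2.3570·-2.2191 = +1.8058 (running +30.5396)
Area = |Σ|/2 = |30.5396|/2 = 15.2698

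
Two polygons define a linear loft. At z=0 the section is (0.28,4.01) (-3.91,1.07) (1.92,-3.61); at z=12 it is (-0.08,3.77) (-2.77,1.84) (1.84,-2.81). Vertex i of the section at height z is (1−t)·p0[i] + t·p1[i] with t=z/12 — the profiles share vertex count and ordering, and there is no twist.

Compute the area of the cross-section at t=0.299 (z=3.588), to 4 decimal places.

Area at t=0.299: 15.9470

Cross-section at t=0.299: each vertex is (1-t)·p0[i] + t·p1[i].
  v1: (1-0.299)·(0.28,4.01) + 0.299·(-0.08,3.77) = (0.1724,3.9382)
  v2: (1-0.299)·(-3.91,1.07) + 0.299·(-2.77,1.84) = (-3.5691,1.3002)
  v3: (1-0.299)·(1.92,-3.61) + 0.299·(1.84,-2.81) = (1.8961,-3.3708)
Shoelace sum Σ(x_i·y_{i+1} − x_{i+1}·y_i):
  i=1: 0.1724·1.3002 − -3.5691·3.9382 = +14.2802 (running +14.2802)
  i=2: -3.5691·-3.3708 − 1.8961·1.3002 = +9.5655 (running +23.8458)
  i=3: 1.8961·3.9382 − 0.1724·-3.3708 = +8.0482 (running +31.8940)
Area = |Σ|/2 = |31.8940|/2 = 15.9470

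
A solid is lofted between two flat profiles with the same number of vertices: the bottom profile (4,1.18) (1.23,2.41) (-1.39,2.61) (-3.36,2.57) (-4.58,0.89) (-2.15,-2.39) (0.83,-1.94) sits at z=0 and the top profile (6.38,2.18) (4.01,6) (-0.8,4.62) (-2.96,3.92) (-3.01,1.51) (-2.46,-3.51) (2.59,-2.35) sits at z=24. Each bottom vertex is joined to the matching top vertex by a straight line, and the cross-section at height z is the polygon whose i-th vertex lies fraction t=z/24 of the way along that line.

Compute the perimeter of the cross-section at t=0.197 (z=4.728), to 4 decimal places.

Perimeter at t=0.197: 22.6850

Cross-section at t=0.197: each vertex is (1-t)·p0[i] + t·p1[i].
  v1: (1-0.197)·(4,1.18) + 0.197·(6.38,2.18) = (4.4689,1.3770)
  v2: (1-0.197)·(1.23,2.41) + 0.197·(4.01,6) = (1.7777,3.1172)
  v3: (1-0.197)·(-1.39,2.61) + 0.197·(-0.8,4.62) = (-1.2738,3.0060)
  v4: (1-0.197)·(-3.36,2.57) + 0.197·(-2.96,3.92) = (-3.2812,2.8359)
  v5: (1-0.197)·(-4.58,0.89) + 0.197·(-3.01,1.51) = (-4.2707,1.0121)
  v6: (1-0.197)·(-2.15,-2.39) + 0.197·(-2.46,-3.51) = (-2.2111,-2.6106)
  v7: (1-0.197)·(0.83,-1.94) + 0.197·(2.59,-2.35) = (1.1767,-2.0208)
Perimeter = Σ |v_{i+1} − v_i|:
  edge 1→2: √(-2.6912² + 1.7402²) = 3.2048 (running 3.2048)
  edge 2→3: √(-3.0514² + -0.1113²) = 3.0535 (running 6.2583)
  edge 3→4: √(-2.0074² + -0.1700²) = 2.0146 (running 8.2729)
  edge 4→5: √(-0.9895² + -1.8238²) = 2.0749 (running 10.3479)
  edge 5→6: √(2.0596² + -3.6228²) = 4.1673 (running 14.5152)
  edge 6→7: √(3.3878² + 0.5899²) = 3.4388 (running 17.9539)
  edge 7→1: √(3.2921² + 3.3978²) = 4.7311 (running 22.6850)
Perimeter = 22.6850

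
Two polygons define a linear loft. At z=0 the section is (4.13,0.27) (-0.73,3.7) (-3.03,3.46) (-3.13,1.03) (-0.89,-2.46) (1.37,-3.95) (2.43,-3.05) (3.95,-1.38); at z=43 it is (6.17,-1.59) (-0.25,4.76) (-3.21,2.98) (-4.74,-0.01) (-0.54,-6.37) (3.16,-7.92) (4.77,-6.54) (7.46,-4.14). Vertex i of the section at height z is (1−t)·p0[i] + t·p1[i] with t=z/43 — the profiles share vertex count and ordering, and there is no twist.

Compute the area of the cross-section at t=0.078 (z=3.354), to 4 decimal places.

Cross-section at t=0.078: each vertex is (1-t)·p0[i] + t·p1[i].
  v1: (1-0.078)·(4.13,0.27) + 0.078·(6.17,-1.59) = (4.2891,0.1249)
  v2: (1-0.078)·(-0.73,3.7) + 0.078·(-0.25,4.76) = (-0.6926,3.7827)
  v3: (1-0.078)·(-3.03,3.46) + 0.078·(-3.21,2.98) = (-3.0440,3.4226)
  v4: (1-0.078)·(-3.13,1.03) + 0.078·(-4.74,-0.01) = (-3.2556,0.9489)
  v5: (1-0.078)·(-0.89,-2.46) + 0.078·(-0.54,-6.37) = (-0.8627,-2.7650)
  v6: (1-0.078)·(1.37,-3.95) + 0.078·(3.16,-7.92) = (1.5096,-4.2597)
  v7: (1-0.078)·(2.43,-3.05) + 0.078·(4.77,-6.54) = (2.6125,-3.3222)
  v8: (1-0.078)·(3.95,-1.38) + 0.078·(7.46,-4.14) = (4.2238,-1.5953)
Shoelace sum Σ(x_i·y_{i+1} − x_{i+1}·y_i):
  i=1: 4.2891·3.7827 − -0.6926·0.1249 = +16.3109 (running +16.3109)
  i=2: -0.6926·3.4226 − -3.0440·3.7827 = +9.1443 (running +25.4552)
  i=3: -3.0440·0.9489 − -3.2556·3.4226 = +8.2540 (running +33.7092)
  i=4: -3.2556·-2.7650 − -0.8627·0.9489 = +9.8202 (running +43.5294)
  i=5: -0.8627·-4.2597 − 1.5096·-2.7650 = +7.8489 (running +51.3783)
  i=6: 1.5096·-3.3222 − 2.6125·-4.2597 = +6.1132 (running +57.4914)
  i=7: 2.6125·-1.5953 − 4.2238·-3.3222 = +9.8646 (running +67.3560)
  i=8: 4.2238·0.1249 − 4.2891·-1.5953 = +7.3700 (running +74.7260)
Area = |Σ|/2 = |74.7260|/2 = 37.3630

Area at t=0.078: 37.3630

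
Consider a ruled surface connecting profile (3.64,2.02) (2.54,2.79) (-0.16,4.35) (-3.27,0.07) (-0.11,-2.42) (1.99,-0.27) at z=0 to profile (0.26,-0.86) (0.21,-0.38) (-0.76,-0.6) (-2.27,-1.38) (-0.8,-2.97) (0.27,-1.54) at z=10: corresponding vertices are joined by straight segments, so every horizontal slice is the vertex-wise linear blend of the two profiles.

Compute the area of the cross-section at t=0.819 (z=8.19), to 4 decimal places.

Area at t=0.819: 5.9644

Cross-section at t=0.819: each vertex is (1-t)·p0[i] + t·p1[i].
  v1: (1-0.819)·(3.64,2.02) + 0.819·(0.26,-0.86) = (0.8718,-0.3387)
  v2: (1-0.819)·(2.54,2.79) + 0.819·(0.21,-0.38) = (0.6317,0.1938)
  v3: (1-0.819)·(-0.16,4.35) + 0.819·(-0.76,-0.6) = (-0.6514,0.2960)
  v4: (1-0.819)·(-3.27,0.07) + 0.819·(-2.27,-1.38) = (-2.4510,-1.1175)
  v5: (1-0.819)·(-0.11,-2.42) + 0.819·(-0.8,-2.97) = (-0.6751,-2.8705)
  v6: (1-0.819)·(1.99,-0.27) + 0.819·(0.27,-1.54) = (0.5813,-1.3101)
Shoelace sum Σ(x_i·y_{i+1} − x_{i+1}·y_i):
  i=1: 0.8718·0.1938 − 0.6317·-0.3387 = +0.3829 (running +0.3829)
  i=2: 0.6317·0.2960 − -0.6514·0.1938 = +0.3132 (running +0.6961)
  i=3: -0.6514·-1.1175 − -2.4510·0.2960 = +1.4533 (running +2.1494)
  i=4: -2.4510·-2.8705 − -0.6751·-1.1175 = +6.2810 (running +8.4304)
  i=5: -0.6751·-1.3101 − 0.5813·-2.8705 = +2.5531 (running +10.9836)
  i=6: 0.5813·-0.3387 − 0.8718·-1.3101 = +0.9452 (running +11.9288)
Area = |Σ|/2 = |11.9288|/2 = 5.9644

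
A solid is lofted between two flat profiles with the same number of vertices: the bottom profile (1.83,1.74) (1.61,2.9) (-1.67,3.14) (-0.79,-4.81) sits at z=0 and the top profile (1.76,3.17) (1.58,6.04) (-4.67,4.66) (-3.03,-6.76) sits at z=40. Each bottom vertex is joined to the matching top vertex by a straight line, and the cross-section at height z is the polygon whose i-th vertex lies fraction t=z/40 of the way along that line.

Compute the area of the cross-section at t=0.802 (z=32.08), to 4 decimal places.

Area at t=0.802: 37.5626

Cross-section at t=0.802: each vertex is (1-t)·p0[i] + t·p1[i].
  v1: (1-0.802)·(1.83,1.74) + 0.802·(1.76,3.17) = (1.7739,2.8869)
  v2: (1-0.802)·(1.61,2.9) + 0.802·(1.58,6.04) = (1.5859,5.4183)
  v3: (1-0.802)·(-1.67,3.14) + 0.802·(-4.67,4.66) = (-4.0760,4.3590)
  v4: (1-0.802)·(-0.79,-4.81) + 0.802·(-3.03,-6.76) = (-2.5865,-6.3739)
Shoelace sum Σ(x_i·y_{i+1} − x_{i+1}·y_i):
  i=1: 1.7739·5.4183 − 1.5859·2.8869 = +5.0329 (running +5.0329)
  i=2: 1.5859·4.3590 − -4.0760·5.4183 = +28.9981 (running +34.0310)
  i=3: -4.0760·-6.3739 − -2.5865·4.3590 = +37.2546 (running +71.2856)
  i=4: -2.5865·2.8869 − 1.7739·-6.3739 = +3.8396 (running +75.1252)
Area = |Σ|/2 = |75.1252|/2 = 37.5626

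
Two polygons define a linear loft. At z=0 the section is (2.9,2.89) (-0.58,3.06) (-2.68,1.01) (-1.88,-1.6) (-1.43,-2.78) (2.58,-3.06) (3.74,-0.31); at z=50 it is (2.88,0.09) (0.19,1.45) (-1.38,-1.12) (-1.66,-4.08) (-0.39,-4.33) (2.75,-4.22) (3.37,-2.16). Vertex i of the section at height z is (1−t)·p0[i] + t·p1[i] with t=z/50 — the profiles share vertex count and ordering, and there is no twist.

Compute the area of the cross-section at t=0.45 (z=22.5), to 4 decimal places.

Cross-section at t=0.45: each vertex is (1-t)·p0[i] + t·p1[i].
  v1: (1-0.45)·(2.9,2.89) + 0.45·(2.88,0.09) = (2.8910,1.6300)
  v2: (1-0.45)·(-0.58,3.06) + 0.45·(0.19,1.45) = (-0.2335,2.3355)
  v3: (1-0.45)·(-2.68,1.01) + 0.45·(-1.38,-1.12) = (-2.0950,0.0515)
  v4: (1-0.45)·(-1.88,-1.6) + 0.45·(-1.66,-4.08) = (-1.7810,-2.7160)
  v5: (1-0.45)·(-1.43,-2.78) + 0.45·(-0.39,-4.33) = (-0.9620,-3.4775)
  v6: (1-0.45)·(2.58,-3.06) + 0.45·(2.75,-4.22) = (2.6565,-3.5820)
  v7: (1-0.45)·(3.74,-0.31) + 0.45·(3.37,-2.16) = (3.5735,-1.1425)
Shoelace sum Σ(x_i·y_{i+1} − x_{i+1}·y_i):
  i=1: 2.8910·2.3355 − -0.2335·1.6300 = +7.1325 (running +7.1325)
  i=2: -0.2335·0.0515 − -2.0950·2.3355 = +4.8808 (running +12.0134)
  i=3: -2.0950·-2.7160 − -1.7810·0.0515 = +5.7817 (running +17.7951)
  i=4: -1.7810·-3.4775 − -0.9620·-2.7160 = +3.5806 (running +21.3758)
  i=5: -0.9620·-3.5820 − 2.6565·-3.4775 = +12.6839 (running +34.0596)
  i=6: 2.6565·-1.1425 − 3.5735·-3.5820 = +9.7652 (running +43.8248)
  i=7: 3.5735·1.6300 − 2.8910·-1.1425 = +9.1278 (running +52.9526)
Area = |Σ|/2 = |52.9526|/2 = 26.4763

Area at t=0.45: 26.4763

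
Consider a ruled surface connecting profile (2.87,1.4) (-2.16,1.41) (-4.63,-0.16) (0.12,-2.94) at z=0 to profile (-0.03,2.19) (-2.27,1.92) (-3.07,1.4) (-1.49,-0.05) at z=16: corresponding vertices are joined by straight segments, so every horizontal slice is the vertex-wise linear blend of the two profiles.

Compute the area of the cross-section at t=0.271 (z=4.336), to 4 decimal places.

Cross-section at t=0.271: each vertex is (1-t)·p0[i] + t·p1[i].
  v1: (1-0.271)·(2.87,1.4) + 0.271·(-0.03,2.19) = (2.0841,1.6141)
  v2: (1-0.271)·(-2.16,1.41) + 0.271·(-2.27,1.92) = (-2.1898,1.5482)
  v3: (1-0.271)·(-4.63,-0.16) + 0.271·(-3.07,1.4) = (-4.2072,0.2628)
  v4: (1-0.271)·(0.12,-2.94) + 0.271·(-1.49,-0.05) = (-0.3163,-2.1568)
Shoelace sum Σ(x_i·y_{i+1} − x_{i+1}·y_i):
  i=1: 2.0841·1.5482 − -2.1898·1.6141 = +6.7612 (running +6.7612)
  i=2: -2.1898·0.2628 − -4.2072·1.5482 = +5.9383 (running +12.6995)
  i=3: -4.2072·-2.1568 − -0.3163·0.2628 = +9.1573 (running +21.8568)
  i=4: -0.3163·1.6141 − 2.0841·-2.1568 = +3.9845 (running +25.8413)
Area = |Σ|/2 = |25.8413|/2 = 12.9206

Area at t=0.271: 12.9206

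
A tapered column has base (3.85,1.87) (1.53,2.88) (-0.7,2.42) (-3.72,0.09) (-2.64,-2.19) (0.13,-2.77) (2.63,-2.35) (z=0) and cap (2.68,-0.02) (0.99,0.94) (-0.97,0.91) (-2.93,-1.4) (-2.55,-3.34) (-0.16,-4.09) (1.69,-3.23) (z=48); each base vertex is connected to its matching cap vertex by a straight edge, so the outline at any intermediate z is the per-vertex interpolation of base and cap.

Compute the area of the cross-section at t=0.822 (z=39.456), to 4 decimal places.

Area at t=0.822: 21.8625

Cross-section at t=0.822: each vertex is (1-t)·p0[i] + t·p1[i].
  v1: (1-0.822)·(3.85,1.87) + 0.822·(2.68,-0.02) = (2.8883,0.3164)
  v2: (1-0.822)·(1.53,2.88) + 0.822·(0.99,0.94) = (1.0861,1.2853)
  v3: (1-0.822)·(-0.7,2.42) + 0.822·(-0.97,0.91) = (-0.9219,1.1788)
  v4: (1-0.822)·(-3.72,0.09) + 0.822·(-2.93,-1.4) = (-3.0706,-1.1348)
  v5: (1-0.822)·(-2.64,-2.19) + 0.822·(-2.55,-3.34) = (-2.5660,-3.1353)
  v6: (1-0.822)·(0.13,-2.77) + 0.822·(-0.16,-4.09) = (-0.1084,-3.8550)
  v7: (1-0.822)·(2.63,-2.35) + 0.822·(1.69,-3.23) = (1.8573,-3.0734)
Shoelace sum Σ(x_i·y_{i+1} − x_{i+1}·y_i):
  i=1: 2.8883·1.2853 − 1.0861·0.3164 = +3.3687 (running +3.3687)
  i=2: 1.0861·1.1788 − -0.9219·1.2853 = +2.4653 (running +5.8340)
  i=3: -0.9219·-1.1348 − -3.0706·1.1788 = +4.6658 (running +10.4997)
  i=4: -3.0706·-3.1353 − -2.5660·-1.1348 = +6.7154 (running +17.2152)
  i=5: -2.5660·-3.8550 − -0.1084·-3.1353 = +9.5523 (running +26.7675)
  i=6: -0.1084·-3.0734 − 1.8573·-3.8550 = +7.4931 (running +34.2606)
  i=7: 1.8573·0.3164 − 2.8883·-3.0734 = +9.4644 (running +43.7250)
Area = |Σ|/2 = |43.7250|/2 = 21.8625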